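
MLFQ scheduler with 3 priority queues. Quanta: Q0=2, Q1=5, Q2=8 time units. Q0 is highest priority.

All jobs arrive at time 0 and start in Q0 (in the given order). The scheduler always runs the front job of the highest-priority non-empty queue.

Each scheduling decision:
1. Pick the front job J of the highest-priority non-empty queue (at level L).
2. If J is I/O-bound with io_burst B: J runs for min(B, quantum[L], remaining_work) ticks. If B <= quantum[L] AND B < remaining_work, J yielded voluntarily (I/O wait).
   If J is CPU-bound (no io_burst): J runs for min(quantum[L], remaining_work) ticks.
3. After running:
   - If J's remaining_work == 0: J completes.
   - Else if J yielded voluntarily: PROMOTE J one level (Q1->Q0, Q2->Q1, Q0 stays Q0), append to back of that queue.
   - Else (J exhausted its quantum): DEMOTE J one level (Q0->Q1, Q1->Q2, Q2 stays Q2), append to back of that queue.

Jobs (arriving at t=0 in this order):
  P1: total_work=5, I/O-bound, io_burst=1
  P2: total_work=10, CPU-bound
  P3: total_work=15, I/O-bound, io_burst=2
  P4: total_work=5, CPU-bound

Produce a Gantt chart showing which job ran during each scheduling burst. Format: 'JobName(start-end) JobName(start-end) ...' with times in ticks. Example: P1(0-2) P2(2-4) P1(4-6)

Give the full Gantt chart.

t=0-1: P1@Q0 runs 1, rem=4, I/O yield, promote→Q0. Q0=[P2,P3,P4,P1] Q1=[] Q2=[]
t=1-3: P2@Q0 runs 2, rem=8, quantum used, demote→Q1. Q0=[P3,P4,P1] Q1=[P2] Q2=[]
t=3-5: P3@Q0 runs 2, rem=13, I/O yield, promote→Q0. Q0=[P4,P1,P3] Q1=[P2] Q2=[]
t=5-7: P4@Q0 runs 2, rem=3, quantum used, demote→Q1. Q0=[P1,P3] Q1=[P2,P4] Q2=[]
t=7-8: P1@Q0 runs 1, rem=3, I/O yield, promote→Q0. Q0=[P3,P1] Q1=[P2,P4] Q2=[]
t=8-10: P3@Q0 runs 2, rem=11, I/O yield, promote→Q0. Q0=[P1,P3] Q1=[P2,P4] Q2=[]
t=10-11: P1@Q0 runs 1, rem=2, I/O yield, promote→Q0. Q0=[P3,P1] Q1=[P2,P4] Q2=[]
t=11-13: P3@Q0 runs 2, rem=9, I/O yield, promote→Q0. Q0=[P1,P3] Q1=[P2,P4] Q2=[]
t=13-14: P1@Q0 runs 1, rem=1, I/O yield, promote→Q0. Q0=[P3,P1] Q1=[P2,P4] Q2=[]
t=14-16: P3@Q0 runs 2, rem=7, I/O yield, promote→Q0. Q0=[P1,P3] Q1=[P2,P4] Q2=[]
t=16-17: P1@Q0 runs 1, rem=0, completes. Q0=[P3] Q1=[P2,P4] Q2=[]
t=17-19: P3@Q0 runs 2, rem=5, I/O yield, promote→Q0. Q0=[P3] Q1=[P2,P4] Q2=[]
t=19-21: P3@Q0 runs 2, rem=3, I/O yield, promote→Q0. Q0=[P3] Q1=[P2,P4] Q2=[]
t=21-23: P3@Q0 runs 2, rem=1, I/O yield, promote→Q0. Q0=[P3] Q1=[P2,P4] Q2=[]
t=23-24: P3@Q0 runs 1, rem=0, completes. Q0=[] Q1=[P2,P4] Q2=[]
t=24-29: P2@Q1 runs 5, rem=3, quantum used, demote→Q2. Q0=[] Q1=[P4] Q2=[P2]
t=29-32: P4@Q1 runs 3, rem=0, completes. Q0=[] Q1=[] Q2=[P2]
t=32-35: P2@Q2 runs 3, rem=0, completes. Q0=[] Q1=[] Q2=[]

Answer: P1(0-1) P2(1-3) P3(3-5) P4(5-7) P1(7-8) P3(8-10) P1(10-11) P3(11-13) P1(13-14) P3(14-16) P1(16-17) P3(17-19) P3(19-21) P3(21-23) P3(23-24) P2(24-29) P4(29-32) P2(32-35)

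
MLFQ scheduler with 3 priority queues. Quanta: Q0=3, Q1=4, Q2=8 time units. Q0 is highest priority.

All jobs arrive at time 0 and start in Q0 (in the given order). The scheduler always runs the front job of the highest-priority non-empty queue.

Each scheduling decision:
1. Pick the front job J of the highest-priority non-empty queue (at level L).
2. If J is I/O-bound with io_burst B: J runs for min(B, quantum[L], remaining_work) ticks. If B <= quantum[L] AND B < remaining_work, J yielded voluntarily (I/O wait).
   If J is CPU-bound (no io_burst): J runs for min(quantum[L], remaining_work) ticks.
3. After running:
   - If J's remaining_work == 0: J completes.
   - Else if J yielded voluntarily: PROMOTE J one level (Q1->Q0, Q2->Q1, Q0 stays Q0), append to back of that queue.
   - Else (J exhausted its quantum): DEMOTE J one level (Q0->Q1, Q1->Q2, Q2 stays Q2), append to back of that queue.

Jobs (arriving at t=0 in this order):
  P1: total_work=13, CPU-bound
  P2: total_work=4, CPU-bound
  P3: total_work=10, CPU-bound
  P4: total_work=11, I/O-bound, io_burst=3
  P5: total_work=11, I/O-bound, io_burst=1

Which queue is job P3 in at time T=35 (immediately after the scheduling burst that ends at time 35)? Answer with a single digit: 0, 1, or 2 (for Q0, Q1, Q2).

t=0-3: P1@Q0 runs 3, rem=10, quantum used, demote→Q1. Q0=[P2,P3,P4,P5] Q1=[P1] Q2=[]
t=3-6: P2@Q0 runs 3, rem=1, quantum used, demote→Q1. Q0=[P3,P4,P5] Q1=[P1,P2] Q2=[]
t=6-9: P3@Q0 runs 3, rem=7, quantum used, demote→Q1. Q0=[P4,P5] Q1=[P1,P2,P3] Q2=[]
t=9-12: P4@Q0 runs 3, rem=8, I/O yield, promote→Q0. Q0=[P5,P4] Q1=[P1,P2,P3] Q2=[]
t=12-13: P5@Q0 runs 1, rem=10, I/O yield, promote→Q0. Q0=[P4,P5] Q1=[P1,P2,P3] Q2=[]
t=13-16: P4@Q0 runs 3, rem=5, I/O yield, promote→Q0. Q0=[P5,P4] Q1=[P1,P2,P3] Q2=[]
t=16-17: P5@Q0 runs 1, rem=9, I/O yield, promote→Q0. Q0=[P4,P5] Q1=[P1,P2,P3] Q2=[]
t=17-20: P4@Q0 runs 3, rem=2, I/O yield, promote→Q0. Q0=[P5,P4] Q1=[P1,P2,P3] Q2=[]
t=20-21: P5@Q0 runs 1, rem=8, I/O yield, promote→Q0. Q0=[P4,P5] Q1=[P1,P2,P3] Q2=[]
t=21-23: P4@Q0 runs 2, rem=0, completes. Q0=[P5] Q1=[P1,P2,P3] Q2=[]
t=23-24: P5@Q0 runs 1, rem=7, I/O yield, promote→Q0. Q0=[P5] Q1=[P1,P2,P3] Q2=[]
t=24-25: P5@Q0 runs 1, rem=6, I/O yield, promote→Q0. Q0=[P5] Q1=[P1,P2,P3] Q2=[]
t=25-26: P5@Q0 runs 1, rem=5, I/O yield, promote→Q0. Q0=[P5] Q1=[P1,P2,P3] Q2=[]
t=26-27: P5@Q0 runs 1, rem=4, I/O yield, promote→Q0. Q0=[P5] Q1=[P1,P2,P3] Q2=[]
t=27-28: P5@Q0 runs 1, rem=3, I/O yield, promote→Q0. Q0=[P5] Q1=[P1,P2,P3] Q2=[]
t=28-29: P5@Q0 runs 1, rem=2, I/O yield, promote→Q0. Q0=[P5] Q1=[P1,P2,P3] Q2=[]
t=29-30: P5@Q0 runs 1, rem=1, I/O yield, promote→Q0. Q0=[P5] Q1=[P1,P2,P3] Q2=[]
t=30-31: P5@Q0 runs 1, rem=0, completes. Q0=[] Q1=[P1,P2,P3] Q2=[]
t=31-35: P1@Q1 runs 4, rem=6, quantum used, demote→Q2. Q0=[] Q1=[P2,P3] Q2=[P1]
t=35-36: P2@Q1 runs 1, rem=0, completes. Q0=[] Q1=[P3] Q2=[P1]
t=36-40: P3@Q1 runs 4, rem=3, quantum used, demote→Q2. Q0=[] Q1=[] Q2=[P1,P3]
t=40-46: P1@Q2 runs 6, rem=0, completes. Q0=[] Q1=[] Q2=[P3]
t=46-49: P3@Q2 runs 3, rem=0, completes. Q0=[] Q1=[] Q2=[]

Answer: 1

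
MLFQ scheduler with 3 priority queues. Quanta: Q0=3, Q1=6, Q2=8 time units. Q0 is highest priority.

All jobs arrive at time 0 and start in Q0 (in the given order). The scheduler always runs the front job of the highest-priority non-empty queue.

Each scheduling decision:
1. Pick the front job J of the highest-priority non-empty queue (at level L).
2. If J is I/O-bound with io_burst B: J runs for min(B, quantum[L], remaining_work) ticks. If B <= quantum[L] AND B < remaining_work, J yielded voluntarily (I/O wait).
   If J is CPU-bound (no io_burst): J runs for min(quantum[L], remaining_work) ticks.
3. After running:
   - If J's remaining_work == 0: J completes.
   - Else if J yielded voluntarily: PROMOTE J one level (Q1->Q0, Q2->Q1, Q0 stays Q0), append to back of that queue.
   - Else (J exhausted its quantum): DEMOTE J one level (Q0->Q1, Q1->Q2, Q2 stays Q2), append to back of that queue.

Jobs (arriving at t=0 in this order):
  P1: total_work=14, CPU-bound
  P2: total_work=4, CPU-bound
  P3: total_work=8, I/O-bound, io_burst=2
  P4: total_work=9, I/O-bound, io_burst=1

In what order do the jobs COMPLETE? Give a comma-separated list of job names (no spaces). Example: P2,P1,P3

t=0-3: P1@Q0 runs 3, rem=11, quantum used, demote→Q1. Q0=[P2,P3,P4] Q1=[P1] Q2=[]
t=3-6: P2@Q0 runs 3, rem=1, quantum used, demote→Q1. Q0=[P3,P4] Q1=[P1,P2] Q2=[]
t=6-8: P3@Q0 runs 2, rem=6, I/O yield, promote→Q0. Q0=[P4,P3] Q1=[P1,P2] Q2=[]
t=8-9: P4@Q0 runs 1, rem=8, I/O yield, promote→Q0. Q0=[P3,P4] Q1=[P1,P2] Q2=[]
t=9-11: P3@Q0 runs 2, rem=4, I/O yield, promote→Q0. Q0=[P4,P3] Q1=[P1,P2] Q2=[]
t=11-12: P4@Q0 runs 1, rem=7, I/O yield, promote→Q0. Q0=[P3,P4] Q1=[P1,P2] Q2=[]
t=12-14: P3@Q0 runs 2, rem=2, I/O yield, promote→Q0. Q0=[P4,P3] Q1=[P1,P2] Q2=[]
t=14-15: P4@Q0 runs 1, rem=6, I/O yield, promote→Q0. Q0=[P3,P4] Q1=[P1,P2] Q2=[]
t=15-17: P3@Q0 runs 2, rem=0, completes. Q0=[P4] Q1=[P1,P2] Q2=[]
t=17-18: P4@Q0 runs 1, rem=5, I/O yield, promote→Q0. Q0=[P4] Q1=[P1,P2] Q2=[]
t=18-19: P4@Q0 runs 1, rem=4, I/O yield, promote→Q0. Q0=[P4] Q1=[P1,P2] Q2=[]
t=19-20: P4@Q0 runs 1, rem=3, I/O yield, promote→Q0. Q0=[P4] Q1=[P1,P2] Q2=[]
t=20-21: P4@Q0 runs 1, rem=2, I/O yield, promote→Q0. Q0=[P4] Q1=[P1,P2] Q2=[]
t=21-22: P4@Q0 runs 1, rem=1, I/O yield, promote→Q0. Q0=[P4] Q1=[P1,P2] Q2=[]
t=22-23: P4@Q0 runs 1, rem=0, completes. Q0=[] Q1=[P1,P2] Q2=[]
t=23-29: P1@Q1 runs 6, rem=5, quantum used, demote→Q2. Q0=[] Q1=[P2] Q2=[P1]
t=29-30: P2@Q1 runs 1, rem=0, completes. Q0=[] Q1=[] Q2=[P1]
t=30-35: P1@Q2 runs 5, rem=0, completes. Q0=[] Q1=[] Q2=[]

Answer: P3,P4,P2,P1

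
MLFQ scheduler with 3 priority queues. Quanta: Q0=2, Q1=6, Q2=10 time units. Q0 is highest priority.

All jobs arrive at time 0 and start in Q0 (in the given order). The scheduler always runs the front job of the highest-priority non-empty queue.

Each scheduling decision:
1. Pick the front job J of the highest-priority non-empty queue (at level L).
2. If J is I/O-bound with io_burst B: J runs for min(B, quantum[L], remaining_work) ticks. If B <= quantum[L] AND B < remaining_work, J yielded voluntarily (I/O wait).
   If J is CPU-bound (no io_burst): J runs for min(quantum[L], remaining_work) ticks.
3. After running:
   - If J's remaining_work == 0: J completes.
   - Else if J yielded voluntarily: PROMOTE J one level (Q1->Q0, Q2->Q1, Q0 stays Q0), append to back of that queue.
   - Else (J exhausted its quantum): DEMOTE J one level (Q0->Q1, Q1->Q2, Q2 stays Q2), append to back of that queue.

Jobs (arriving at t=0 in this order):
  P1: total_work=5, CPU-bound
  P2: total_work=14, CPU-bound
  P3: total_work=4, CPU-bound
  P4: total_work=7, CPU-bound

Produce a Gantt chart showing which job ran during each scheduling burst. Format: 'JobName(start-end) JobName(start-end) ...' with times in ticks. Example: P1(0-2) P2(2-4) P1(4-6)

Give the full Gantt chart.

t=0-2: P1@Q0 runs 2, rem=3, quantum used, demote→Q1. Q0=[P2,P3,P4] Q1=[P1] Q2=[]
t=2-4: P2@Q0 runs 2, rem=12, quantum used, demote→Q1. Q0=[P3,P4] Q1=[P1,P2] Q2=[]
t=4-6: P3@Q0 runs 2, rem=2, quantum used, demote→Q1. Q0=[P4] Q1=[P1,P2,P3] Q2=[]
t=6-8: P4@Q0 runs 2, rem=5, quantum used, demote→Q1. Q0=[] Q1=[P1,P2,P3,P4] Q2=[]
t=8-11: P1@Q1 runs 3, rem=0, completes. Q0=[] Q1=[P2,P3,P4] Q2=[]
t=11-17: P2@Q1 runs 6, rem=6, quantum used, demote→Q2. Q0=[] Q1=[P3,P4] Q2=[P2]
t=17-19: P3@Q1 runs 2, rem=0, completes. Q0=[] Q1=[P4] Q2=[P2]
t=19-24: P4@Q1 runs 5, rem=0, completes. Q0=[] Q1=[] Q2=[P2]
t=24-30: P2@Q2 runs 6, rem=0, completes. Q0=[] Q1=[] Q2=[]

Answer: P1(0-2) P2(2-4) P3(4-6) P4(6-8) P1(8-11) P2(11-17) P3(17-19) P4(19-24) P2(24-30)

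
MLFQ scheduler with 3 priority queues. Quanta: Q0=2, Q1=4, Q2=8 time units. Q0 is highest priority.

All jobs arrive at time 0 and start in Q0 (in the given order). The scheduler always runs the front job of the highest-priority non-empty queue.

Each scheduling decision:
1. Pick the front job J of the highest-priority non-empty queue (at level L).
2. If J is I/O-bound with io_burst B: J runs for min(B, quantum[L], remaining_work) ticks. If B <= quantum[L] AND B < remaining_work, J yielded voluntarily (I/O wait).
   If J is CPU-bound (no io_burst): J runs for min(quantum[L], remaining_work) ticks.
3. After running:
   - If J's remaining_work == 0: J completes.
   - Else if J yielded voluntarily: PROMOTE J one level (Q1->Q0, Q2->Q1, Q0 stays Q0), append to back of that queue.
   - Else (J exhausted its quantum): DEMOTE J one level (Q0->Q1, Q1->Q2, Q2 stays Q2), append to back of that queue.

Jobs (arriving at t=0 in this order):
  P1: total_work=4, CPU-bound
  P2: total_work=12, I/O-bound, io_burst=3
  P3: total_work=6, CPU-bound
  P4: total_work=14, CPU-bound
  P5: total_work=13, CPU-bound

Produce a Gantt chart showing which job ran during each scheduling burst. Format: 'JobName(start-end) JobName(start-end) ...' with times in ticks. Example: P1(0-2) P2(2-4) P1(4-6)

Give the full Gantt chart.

Answer: P1(0-2) P2(2-4) P3(4-6) P4(6-8) P5(8-10) P1(10-12) P2(12-15) P2(15-17) P3(17-21) P4(21-25) P5(25-29) P2(29-32) P2(32-34) P4(34-42) P5(42-49)

Derivation:
t=0-2: P1@Q0 runs 2, rem=2, quantum used, demote→Q1. Q0=[P2,P3,P4,P5] Q1=[P1] Q2=[]
t=2-4: P2@Q0 runs 2, rem=10, quantum used, demote→Q1. Q0=[P3,P4,P5] Q1=[P1,P2] Q2=[]
t=4-6: P3@Q0 runs 2, rem=4, quantum used, demote→Q1. Q0=[P4,P5] Q1=[P1,P2,P3] Q2=[]
t=6-8: P4@Q0 runs 2, rem=12, quantum used, demote→Q1. Q0=[P5] Q1=[P1,P2,P3,P4] Q2=[]
t=8-10: P5@Q0 runs 2, rem=11, quantum used, demote→Q1. Q0=[] Q1=[P1,P2,P3,P4,P5] Q2=[]
t=10-12: P1@Q1 runs 2, rem=0, completes. Q0=[] Q1=[P2,P3,P4,P5] Q2=[]
t=12-15: P2@Q1 runs 3, rem=7, I/O yield, promote→Q0. Q0=[P2] Q1=[P3,P4,P5] Q2=[]
t=15-17: P2@Q0 runs 2, rem=5, quantum used, demote→Q1. Q0=[] Q1=[P3,P4,P5,P2] Q2=[]
t=17-21: P3@Q1 runs 4, rem=0, completes. Q0=[] Q1=[P4,P5,P2] Q2=[]
t=21-25: P4@Q1 runs 4, rem=8, quantum used, demote→Q2. Q0=[] Q1=[P5,P2] Q2=[P4]
t=25-29: P5@Q1 runs 4, rem=7, quantum used, demote→Q2. Q0=[] Q1=[P2] Q2=[P4,P5]
t=29-32: P2@Q1 runs 3, rem=2, I/O yield, promote→Q0. Q0=[P2] Q1=[] Q2=[P4,P5]
t=32-34: P2@Q0 runs 2, rem=0, completes. Q0=[] Q1=[] Q2=[P4,P5]
t=34-42: P4@Q2 runs 8, rem=0, completes. Q0=[] Q1=[] Q2=[P5]
t=42-49: P5@Q2 runs 7, rem=0, completes. Q0=[] Q1=[] Q2=[]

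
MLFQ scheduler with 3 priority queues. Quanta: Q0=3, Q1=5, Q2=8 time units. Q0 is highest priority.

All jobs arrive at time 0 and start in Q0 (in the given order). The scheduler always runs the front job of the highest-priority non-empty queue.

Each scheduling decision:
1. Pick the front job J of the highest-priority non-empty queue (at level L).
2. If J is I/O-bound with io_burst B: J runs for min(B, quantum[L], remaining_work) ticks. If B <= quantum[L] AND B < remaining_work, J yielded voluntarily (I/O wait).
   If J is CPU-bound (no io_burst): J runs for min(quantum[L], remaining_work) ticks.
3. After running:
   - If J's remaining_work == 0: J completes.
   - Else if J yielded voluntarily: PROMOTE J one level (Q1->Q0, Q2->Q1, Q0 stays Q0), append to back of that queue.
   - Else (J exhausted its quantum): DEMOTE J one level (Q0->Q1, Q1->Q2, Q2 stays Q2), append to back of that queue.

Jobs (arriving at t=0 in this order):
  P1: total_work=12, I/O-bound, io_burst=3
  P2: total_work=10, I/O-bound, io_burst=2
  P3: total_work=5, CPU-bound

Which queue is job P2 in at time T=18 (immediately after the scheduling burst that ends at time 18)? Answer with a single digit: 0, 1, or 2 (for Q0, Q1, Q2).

Answer: 0

Derivation:
t=0-3: P1@Q0 runs 3, rem=9, I/O yield, promote→Q0. Q0=[P2,P3,P1] Q1=[] Q2=[]
t=3-5: P2@Q0 runs 2, rem=8, I/O yield, promote→Q0. Q0=[P3,P1,P2] Q1=[] Q2=[]
t=5-8: P3@Q0 runs 3, rem=2, quantum used, demote→Q1. Q0=[P1,P2] Q1=[P3] Q2=[]
t=8-11: P1@Q0 runs 3, rem=6, I/O yield, promote→Q0. Q0=[P2,P1] Q1=[P3] Q2=[]
t=11-13: P2@Q0 runs 2, rem=6, I/O yield, promote→Q0. Q0=[P1,P2] Q1=[P3] Q2=[]
t=13-16: P1@Q0 runs 3, rem=3, I/O yield, promote→Q0. Q0=[P2,P1] Q1=[P3] Q2=[]
t=16-18: P2@Q0 runs 2, rem=4, I/O yield, promote→Q0. Q0=[P1,P2] Q1=[P3] Q2=[]
t=18-21: P1@Q0 runs 3, rem=0, completes. Q0=[P2] Q1=[P3] Q2=[]
t=21-23: P2@Q0 runs 2, rem=2, I/O yield, promote→Q0. Q0=[P2] Q1=[P3] Q2=[]
t=23-25: P2@Q0 runs 2, rem=0, completes. Q0=[] Q1=[P3] Q2=[]
t=25-27: P3@Q1 runs 2, rem=0, completes. Q0=[] Q1=[] Q2=[]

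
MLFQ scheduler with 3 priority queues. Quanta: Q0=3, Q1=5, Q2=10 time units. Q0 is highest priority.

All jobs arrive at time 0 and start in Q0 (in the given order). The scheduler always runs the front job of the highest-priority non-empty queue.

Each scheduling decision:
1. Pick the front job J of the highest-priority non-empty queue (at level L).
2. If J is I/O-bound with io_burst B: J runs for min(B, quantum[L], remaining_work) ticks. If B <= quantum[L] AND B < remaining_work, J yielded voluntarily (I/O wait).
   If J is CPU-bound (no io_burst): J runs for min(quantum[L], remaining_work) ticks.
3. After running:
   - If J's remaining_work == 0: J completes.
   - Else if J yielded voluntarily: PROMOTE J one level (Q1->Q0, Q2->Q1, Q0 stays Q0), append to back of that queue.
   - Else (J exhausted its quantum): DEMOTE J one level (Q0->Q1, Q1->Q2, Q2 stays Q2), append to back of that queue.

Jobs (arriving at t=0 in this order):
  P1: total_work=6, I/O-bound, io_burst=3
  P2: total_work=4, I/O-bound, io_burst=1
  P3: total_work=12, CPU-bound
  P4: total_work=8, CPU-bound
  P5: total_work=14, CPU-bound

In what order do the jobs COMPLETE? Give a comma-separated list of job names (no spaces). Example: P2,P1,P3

t=0-3: P1@Q0 runs 3, rem=3, I/O yield, promote→Q0. Q0=[P2,P3,P4,P5,P1] Q1=[] Q2=[]
t=3-4: P2@Q0 runs 1, rem=3, I/O yield, promote→Q0. Q0=[P3,P4,P5,P1,P2] Q1=[] Q2=[]
t=4-7: P3@Q0 runs 3, rem=9, quantum used, demote→Q1. Q0=[P4,P5,P1,P2] Q1=[P3] Q2=[]
t=7-10: P4@Q0 runs 3, rem=5, quantum used, demote→Q1. Q0=[P5,P1,P2] Q1=[P3,P4] Q2=[]
t=10-13: P5@Q0 runs 3, rem=11, quantum used, demote→Q1. Q0=[P1,P2] Q1=[P3,P4,P5] Q2=[]
t=13-16: P1@Q0 runs 3, rem=0, completes. Q0=[P2] Q1=[P3,P4,P5] Q2=[]
t=16-17: P2@Q0 runs 1, rem=2, I/O yield, promote→Q0. Q0=[P2] Q1=[P3,P4,P5] Q2=[]
t=17-18: P2@Q0 runs 1, rem=1, I/O yield, promote→Q0. Q0=[P2] Q1=[P3,P4,P5] Q2=[]
t=18-19: P2@Q0 runs 1, rem=0, completes. Q0=[] Q1=[P3,P4,P5] Q2=[]
t=19-24: P3@Q1 runs 5, rem=4, quantum used, demote→Q2. Q0=[] Q1=[P4,P5] Q2=[P3]
t=24-29: P4@Q1 runs 5, rem=0, completes. Q0=[] Q1=[P5] Q2=[P3]
t=29-34: P5@Q1 runs 5, rem=6, quantum used, demote→Q2. Q0=[] Q1=[] Q2=[P3,P5]
t=34-38: P3@Q2 runs 4, rem=0, completes. Q0=[] Q1=[] Q2=[P5]
t=38-44: P5@Q2 runs 6, rem=0, completes. Q0=[] Q1=[] Q2=[]

Answer: P1,P2,P4,P3,P5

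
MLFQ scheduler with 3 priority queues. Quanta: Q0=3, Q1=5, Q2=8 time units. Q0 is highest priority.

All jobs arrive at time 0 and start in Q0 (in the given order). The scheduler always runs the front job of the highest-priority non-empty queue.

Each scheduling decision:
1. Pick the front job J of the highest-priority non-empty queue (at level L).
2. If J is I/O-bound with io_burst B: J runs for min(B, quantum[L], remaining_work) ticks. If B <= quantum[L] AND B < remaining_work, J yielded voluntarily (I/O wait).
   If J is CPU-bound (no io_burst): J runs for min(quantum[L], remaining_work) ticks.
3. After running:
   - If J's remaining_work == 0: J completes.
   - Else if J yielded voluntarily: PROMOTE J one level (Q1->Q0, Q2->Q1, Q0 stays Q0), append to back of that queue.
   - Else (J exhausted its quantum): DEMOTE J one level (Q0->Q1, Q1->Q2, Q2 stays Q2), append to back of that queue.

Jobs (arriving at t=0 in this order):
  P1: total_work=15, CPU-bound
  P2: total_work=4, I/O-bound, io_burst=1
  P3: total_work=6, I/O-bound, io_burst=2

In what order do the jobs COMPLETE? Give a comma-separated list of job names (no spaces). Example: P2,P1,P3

Answer: P3,P2,P1

Derivation:
t=0-3: P1@Q0 runs 3, rem=12, quantum used, demote→Q1. Q0=[P2,P3] Q1=[P1] Q2=[]
t=3-4: P2@Q0 runs 1, rem=3, I/O yield, promote→Q0. Q0=[P3,P2] Q1=[P1] Q2=[]
t=4-6: P3@Q0 runs 2, rem=4, I/O yield, promote→Q0. Q0=[P2,P3] Q1=[P1] Q2=[]
t=6-7: P2@Q0 runs 1, rem=2, I/O yield, promote→Q0. Q0=[P3,P2] Q1=[P1] Q2=[]
t=7-9: P3@Q0 runs 2, rem=2, I/O yield, promote→Q0. Q0=[P2,P3] Q1=[P1] Q2=[]
t=9-10: P2@Q0 runs 1, rem=1, I/O yield, promote→Q0. Q0=[P3,P2] Q1=[P1] Q2=[]
t=10-12: P3@Q0 runs 2, rem=0, completes. Q0=[P2] Q1=[P1] Q2=[]
t=12-13: P2@Q0 runs 1, rem=0, completes. Q0=[] Q1=[P1] Q2=[]
t=13-18: P1@Q1 runs 5, rem=7, quantum used, demote→Q2. Q0=[] Q1=[] Q2=[P1]
t=18-25: P1@Q2 runs 7, rem=0, completes. Q0=[] Q1=[] Q2=[]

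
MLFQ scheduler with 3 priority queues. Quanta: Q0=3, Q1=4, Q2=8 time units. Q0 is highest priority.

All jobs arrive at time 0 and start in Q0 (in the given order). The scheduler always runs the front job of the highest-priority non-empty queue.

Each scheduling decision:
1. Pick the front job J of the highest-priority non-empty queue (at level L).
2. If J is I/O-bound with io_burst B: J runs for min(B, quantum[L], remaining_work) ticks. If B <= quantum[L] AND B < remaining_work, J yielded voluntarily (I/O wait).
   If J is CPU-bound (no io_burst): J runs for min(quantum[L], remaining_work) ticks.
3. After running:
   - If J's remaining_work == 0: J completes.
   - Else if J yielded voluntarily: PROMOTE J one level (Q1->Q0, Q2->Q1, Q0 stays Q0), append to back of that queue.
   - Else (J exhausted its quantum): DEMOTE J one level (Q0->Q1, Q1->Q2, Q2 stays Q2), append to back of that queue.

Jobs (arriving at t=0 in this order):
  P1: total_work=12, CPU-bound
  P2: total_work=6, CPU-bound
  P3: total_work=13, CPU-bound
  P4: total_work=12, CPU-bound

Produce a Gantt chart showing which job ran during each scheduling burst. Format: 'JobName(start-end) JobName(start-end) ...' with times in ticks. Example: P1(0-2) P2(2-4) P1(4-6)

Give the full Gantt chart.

Answer: P1(0-3) P2(3-6) P3(6-9) P4(9-12) P1(12-16) P2(16-19) P3(19-23) P4(23-27) P1(27-32) P3(32-38) P4(38-43)

Derivation:
t=0-3: P1@Q0 runs 3, rem=9, quantum used, demote→Q1. Q0=[P2,P3,P4] Q1=[P1] Q2=[]
t=3-6: P2@Q0 runs 3, rem=3, quantum used, demote→Q1. Q0=[P3,P4] Q1=[P1,P2] Q2=[]
t=6-9: P3@Q0 runs 3, rem=10, quantum used, demote→Q1. Q0=[P4] Q1=[P1,P2,P3] Q2=[]
t=9-12: P4@Q0 runs 3, rem=9, quantum used, demote→Q1. Q0=[] Q1=[P1,P2,P3,P4] Q2=[]
t=12-16: P1@Q1 runs 4, rem=5, quantum used, demote→Q2. Q0=[] Q1=[P2,P3,P4] Q2=[P1]
t=16-19: P2@Q1 runs 3, rem=0, completes. Q0=[] Q1=[P3,P4] Q2=[P1]
t=19-23: P3@Q1 runs 4, rem=6, quantum used, demote→Q2. Q0=[] Q1=[P4] Q2=[P1,P3]
t=23-27: P4@Q1 runs 4, rem=5, quantum used, demote→Q2. Q0=[] Q1=[] Q2=[P1,P3,P4]
t=27-32: P1@Q2 runs 5, rem=0, completes. Q0=[] Q1=[] Q2=[P3,P4]
t=32-38: P3@Q2 runs 6, rem=0, completes. Q0=[] Q1=[] Q2=[P4]
t=38-43: P4@Q2 runs 5, rem=0, completes. Q0=[] Q1=[] Q2=[]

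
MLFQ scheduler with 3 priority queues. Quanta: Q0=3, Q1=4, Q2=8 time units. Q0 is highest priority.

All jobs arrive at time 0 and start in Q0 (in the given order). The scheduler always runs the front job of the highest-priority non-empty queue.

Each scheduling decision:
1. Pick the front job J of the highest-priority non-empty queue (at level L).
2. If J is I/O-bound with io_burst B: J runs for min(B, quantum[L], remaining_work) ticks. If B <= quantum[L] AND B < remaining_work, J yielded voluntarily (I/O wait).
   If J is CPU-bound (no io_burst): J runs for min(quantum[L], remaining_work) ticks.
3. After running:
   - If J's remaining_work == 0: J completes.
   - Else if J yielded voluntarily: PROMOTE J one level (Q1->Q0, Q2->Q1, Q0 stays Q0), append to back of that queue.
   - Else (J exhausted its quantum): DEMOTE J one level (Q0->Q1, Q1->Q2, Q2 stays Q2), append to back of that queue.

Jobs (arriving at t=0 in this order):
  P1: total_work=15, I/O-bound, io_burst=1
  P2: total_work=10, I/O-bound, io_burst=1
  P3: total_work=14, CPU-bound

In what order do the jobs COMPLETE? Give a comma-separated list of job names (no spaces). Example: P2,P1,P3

Answer: P2,P1,P3

Derivation:
t=0-1: P1@Q0 runs 1, rem=14, I/O yield, promote→Q0. Q0=[P2,P3,P1] Q1=[] Q2=[]
t=1-2: P2@Q0 runs 1, rem=9, I/O yield, promote→Q0. Q0=[P3,P1,P2] Q1=[] Q2=[]
t=2-5: P3@Q0 runs 3, rem=11, quantum used, demote→Q1. Q0=[P1,P2] Q1=[P3] Q2=[]
t=5-6: P1@Q0 runs 1, rem=13, I/O yield, promote→Q0. Q0=[P2,P1] Q1=[P3] Q2=[]
t=6-7: P2@Q0 runs 1, rem=8, I/O yield, promote→Q0. Q0=[P1,P2] Q1=[P3] Q2=[]
t=7-8: P1@Q0 runs 1, rem=12, I/O yield, promote→Q0. Q0=[P2,P1] Q1=[P3] Q2=[]
t=8-9: P2@Q0 runs 1, rem=7, I/O yield, promote→Q0. Q0=[P1,P2] Q1=[P3] Q2=[]
t=9-10: P1@Q0 runs 1, rem=11, I/O yield, promote→Q0. Q0=[P2,P1] Q1=[P3] Q2=[]
t=10-11: P2@Q0 runs 1, rem=6, I/O yield, promote→Q0. Q0=[P1,P2] Q1=[P3] Q2=[]
t=11-12: P1@Q0 runs 1, rem=10, I/O yield, promote→Q0. Q0=[P2,P1] Q1=[P3] Q2=[]
t=12-13: P2@Q0 runs 1, rem=5, I/O yield, promote→Q0. Q0=[P1,P2] Q1=[P3] Q2=[]
t=13-14: P1@Q0 runs 1, rem=9, I/O yield, promote→Q0. Q0=[P2,P1] Q1=[P3] Q2=[]
t=14-15: P2@Q0 runs 1, rem=4, I/O yield, promote→Q0. Q0=[P1,P2] Q1=[P3] Q2=[]
t=15-16: P1@Q0 runs 1, rem=8, I/O yield, promote→Q0. Q0=[P2,P1] Q1=[P3] Q2=[]
t=16-17: P2@Q0 runs 1, rem=3, I/O yield, promote→Q0. Q0=[P1,P2] Q1=[P3] Q2=[]
t=17-18: P1@Q0 runs 1, rem=7, I/O yield, promote→Q0. Q0=[P2,P1] Q1=[P3] Q2=[]
t=18-19: P2@Q0 runs 1, rem=2, I/O yield, promote→Q0. Q0=[P1,P2] Q1=[P3] Q2=[]
t=19-20: P1@Q0 runs 1, rem=6, I/O yield, promote→Q0. Q0=[P2,P1] Q1=[P3] Q2=[]
t=20-21: P2@Q0 runs 1, rem=1, I/O yield, promote→Q0. Q0=[P1,P2] Q1=[P3] Q2=[]
t=21-22: P1@Q0 runs 1, rem=5, I/O yield, promote→Q0. Q0=[P2,P1] Q1=[P3] Q2=[]
t=22-23: P2@Q0 runs 1, rem=0, completes. Q0=[P1] Q1=[P3] Q2=[]
t=23-24: P1@Q0 runs 1, rem=4, I/O yield, promote→Q0. Q0=[P1] Q1=[P3] Q2=[]
t=24-25: P1@Q0 runs 1, rem=3, I/O yield, promote→Q0. Q0=[P1] Q1=[P3] Q2=[]
t=25-26: P1@Q0 runs 1, rem=2, I/O yield, promote→Q0. Q0=[P1] Q1=[P3] Q2=[]
t=26-27: P1@Q0 runs 1, rem=1, I/O yield, promote→Q0. Q0=[P1] Q1=[P3] Q2=[]
t=27-28: P1@Q0 runs 1, rem=0, completes. Q0=[] Q1=[P3] Q2=[]
t=28-32: P3@Q1 runs 4, rem=7, quantum used, demote→Q2. Q0=[] Q1=[] Q2=[P3]
t=32-39: P3@Q2 runs 7, rem=0, completes. Q0=[] Q1=[] Q2=[]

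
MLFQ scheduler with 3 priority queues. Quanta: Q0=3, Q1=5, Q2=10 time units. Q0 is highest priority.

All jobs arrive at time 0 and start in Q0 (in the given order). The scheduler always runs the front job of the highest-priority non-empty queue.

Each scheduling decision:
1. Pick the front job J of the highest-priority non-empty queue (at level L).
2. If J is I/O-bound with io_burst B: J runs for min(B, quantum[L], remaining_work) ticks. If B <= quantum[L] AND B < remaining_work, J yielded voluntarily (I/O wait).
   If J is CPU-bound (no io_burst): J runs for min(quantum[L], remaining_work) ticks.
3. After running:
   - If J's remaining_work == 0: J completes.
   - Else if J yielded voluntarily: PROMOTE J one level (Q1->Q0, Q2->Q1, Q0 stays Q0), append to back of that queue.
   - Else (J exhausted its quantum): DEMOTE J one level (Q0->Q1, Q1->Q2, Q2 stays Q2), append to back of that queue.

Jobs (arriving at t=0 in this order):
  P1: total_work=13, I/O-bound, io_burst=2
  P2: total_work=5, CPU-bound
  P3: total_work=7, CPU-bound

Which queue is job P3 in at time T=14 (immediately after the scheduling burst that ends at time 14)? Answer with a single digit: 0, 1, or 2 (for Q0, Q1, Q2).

Answer: 1

Derivation:
t=0-2: P1@Q0 runs 2, rem=11, I/O yield, promote→Q0. Q0=[P2,P3,P1] Q1=[] Q2=[]
t=2-5: P2@Q0 runs 3, rem=2, quantum used, demote→Q1. Q0=[P3,P1] Q1=[P2] Q2=[]
t=5-8: P3@Q0 runs 3, rem=4, quantum used, demote→Q1. Q0=[P1] Q1=[P2,P3] Q2=[]
t=8-10: P1@Q0 runs 2, rem=9, I/O yield, promote→Q0. Q0=[P1] Q1=[P2,P3] Q2=[]
t=10-12: P1@Q0 runs 2, rem=7, I/O yield, promote→Q0. Q0=[P1] Q1=[P2,P3] Q2=[]
t=12-14: P1@Q0 runs 2, rem=5, I/O yield, promote→Q0. Q0=[P1] Q1=[P2,P3] Q2=[]
t=14-16: P1@Q0 runs 2, rem=3, I/O yield, promote→Q0. Q0=[P1] Q1=[P2,P3] Q2=[]
t=16-18: P1@Q0 runs 2, rem=1, I/O yield, promote→Q0. Q0=[P1] Q1=[P2,P3] Q2=[]
t=18-19: P1@Q0 runs 1, rem=0, completes. Q0=[] Q1=[P2,P3] Q2=[]
t=19-21: P2@Q1 runs 2, rem=0, completes. Q0=[] Q1=[P3] Q2=[]
t=21-25: P3@Q1 runs 4, rem=0, completes. Q0=[] Q1=[] Q2=[]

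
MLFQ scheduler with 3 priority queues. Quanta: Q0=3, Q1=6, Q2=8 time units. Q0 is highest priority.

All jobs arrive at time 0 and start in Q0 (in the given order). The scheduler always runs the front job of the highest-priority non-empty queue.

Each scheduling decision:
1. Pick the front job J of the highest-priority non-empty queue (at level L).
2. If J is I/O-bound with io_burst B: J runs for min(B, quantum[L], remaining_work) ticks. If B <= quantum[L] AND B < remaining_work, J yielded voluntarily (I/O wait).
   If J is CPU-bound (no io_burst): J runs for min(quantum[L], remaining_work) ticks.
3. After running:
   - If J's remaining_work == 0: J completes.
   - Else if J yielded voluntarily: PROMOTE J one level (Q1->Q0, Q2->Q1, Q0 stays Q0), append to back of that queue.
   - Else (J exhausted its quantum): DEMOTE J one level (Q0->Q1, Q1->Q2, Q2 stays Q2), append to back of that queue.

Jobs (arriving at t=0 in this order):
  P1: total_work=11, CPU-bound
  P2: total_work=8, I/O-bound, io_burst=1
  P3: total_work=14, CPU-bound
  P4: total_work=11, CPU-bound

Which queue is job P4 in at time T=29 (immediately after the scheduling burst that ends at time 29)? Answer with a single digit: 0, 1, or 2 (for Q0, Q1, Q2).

Answer: 1

Derivation:
t=0-3: P1@Q0 runs 3, rem=8, quantum used, demote→Q1. Q0=[P2,P3,P4] Q1=[P1] Q2=[]
t=3-4: P2@Q0 runs 1, rem=7, I/O yield, promote→Q0. Q0=[P3,P4,P2] Q1=[P1] Q2=[]
t=4-7: P3@Q0 runs 3, rem=11, quantum used, demote→Q1. Q0=[P4,P2] Q1=[P1,P3] Q2=[]
t=7-10: P4@Q0 runs 3, rem=8, quantum used, demote→Q1. Q0=[P2] Q1=[P1,P3,P4] Q2=[]
t=10-11: P2@Q0 runs 1, rem=6, I/O yield, promote→Q0. Q0=[P2] Q1=[P1,P3,P4] Q2=[]
t=11-12: P2@Q0 runs 1, rem=5, I/O yield, promote→Q0. Q0=[P2] Q1=[P1,P3,P4] Q2=[]
t=12-13: P2@Q0 runs 1, rem=4, I/O yield, promote→Q0. Q0=[P2] Q1=[P1,P3,P4] Q2=[]
t=13-14: P2@Q0 runs 1, rem=3, I/O yield, promote→Q0. Q0=[P2] Q1=[P1,P3,P4] Q2=[]
t=14-15: P2@Q0 runs 1, rem=2, I/O yield, promote→Q0. Q0=[P2] Q1=[P1,P3,P4] Q2=[]
t=15-16: P2@Q0 runs 1, rem=1, I/O yield, promote→Q0. Q0=[P2] Q1=[P1,P3,P4] Q2=[]
t=16-17: P2@Q0 runs 1, rem=0, completes. Q0=[] Q1=[P1,P3,P4] Q2=[]
t=17-23: P1@Q1 runs 6, rem=2, quantum used, demote→Q2. Q0=[] Q1=[P3,P4] Q2=[P1]
t=23-29: P3@Q1 runs 6, rem=5, quantum used, demote→Q2. Q0=[] Q1=[P4] Q2=[P1,P3]
t=29-35: P4@Q1 runs 6, rem=2, quantum used, demote→Q2. Q0=[] Q1=[] Q2=[P1,P3,P4]
t=35-37: P1@Q2 runs 2, rem=0, completes. Q0=[] Q1=[] Q2=[P3,P4]
t=37-42: P3@Q2 runs 5, rem=0, completes. Q0=[] Q1=[] Q2=[P4]
t=42-44: P4@Q2 runs 2, rem=0, completes. Q0=[] Q1=[] Q2=[]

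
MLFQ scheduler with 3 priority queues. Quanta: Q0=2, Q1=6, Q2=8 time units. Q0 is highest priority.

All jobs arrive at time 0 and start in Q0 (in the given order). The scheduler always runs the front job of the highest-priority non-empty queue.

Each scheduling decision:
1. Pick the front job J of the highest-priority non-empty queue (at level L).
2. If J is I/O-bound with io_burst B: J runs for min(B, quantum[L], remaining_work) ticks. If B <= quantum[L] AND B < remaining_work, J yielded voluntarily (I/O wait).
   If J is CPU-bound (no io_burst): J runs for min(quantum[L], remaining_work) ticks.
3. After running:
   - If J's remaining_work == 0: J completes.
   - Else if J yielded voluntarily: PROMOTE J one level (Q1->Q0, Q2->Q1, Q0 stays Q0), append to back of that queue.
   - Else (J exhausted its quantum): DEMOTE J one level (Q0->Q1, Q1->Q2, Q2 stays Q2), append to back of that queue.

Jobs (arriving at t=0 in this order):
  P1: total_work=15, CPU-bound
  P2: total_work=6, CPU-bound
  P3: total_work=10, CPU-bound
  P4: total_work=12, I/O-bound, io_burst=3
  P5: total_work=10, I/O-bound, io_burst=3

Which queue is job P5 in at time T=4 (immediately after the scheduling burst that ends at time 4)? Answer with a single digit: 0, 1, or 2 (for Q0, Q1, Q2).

Answer: 0

Derivation:
t=0-2: P1@Q0 runs 2, rem=13, quantum used, demote→Q1. Q0=[P2,P3,P4,P5] Q1=[P1] Q2=[]
t=2-4: P2@Q0 runs 2, rem=4, quantum used, demote→Q1. Q0=[P3,P4,P5] Q1=[P1,P2] Q2=[]
t=4-6: P3@Q0 runs 2, rem=8, quantum used, demote→Q1. Q0=[P4,P5] Q1=[P1,P2,P3] Q2=[]
t=6-8: P4@Q0 runs 2, rem=10, quantum used, demote→Q1. Q0=[P5] Q1=[P1,P2,P3,P4] Q2=[]
t=8-10: P5@Q0 runs 2, rem=8, quantum used, demote→Q1. Q0=[] Q1=[P1,P2,P3,P4,P5] Q2=[]
t=10-16: P1@Q1 runs 6, rem=7, quantum used, demote→Q2. Q0=[] Q1=[P2,P3,P4,P5] Q2=[P1]
t=16-20: P2@Q1 runs 4, rem=0, completes. Q0=[] Q1=[P3,P4,P5] Q2=[P1]
t=20-26: P3@Q1 runs 6, rem=2, quantum used, demote→Q2. Q0=[] Q1=[P4,P5] Q2=[P1,P3]
t=26-29: P4@Q1 runs 3, rem=7, I/O yield, promote→Q0. Q0=[P4] Q1=[P5] Q2=[P1,P3]
t=29-31: P4@Q0 runs 2, rem=5, quantum used, demote→Q1. Q0=[] Q1=[P5,P4] Q2=[P1,P3]
t=31-34: P5@Q1 runs 3, rem=5, I/O yield, promote→Q0. Q0=[P5] Q1=[P4] Q2=[P1,P3]
t=34-36: P5@Q0 runs 2, rem=3, quantum used, demote→Q1. Q0=[] Q1=[P4,P5] Q2=[P1,P3]
t=36-39: P4@Q1 runs 3, rem=2, I/O yield, promote→Q0. Q0=[P4] Q1=[P5] Q2=[P1,P3]
t=39-41: P4@Q0 runs 2, rem=0, completes. Q0=[] Q1=[P5] Q2=[P1,P3]
t=41-44: P5@Q1 runs 3, rem=0, completes. Q0=[] Q1=[] Q2=[P1,P3]
t=44-51: P1@Q2 runs 7, rem=0, completes. Q0=[] Q1=[] Q2=[P3]
t=51-53: P3@Q2 runs 2, rem=0, completes. Q0=[] Q1=[] Q2=[]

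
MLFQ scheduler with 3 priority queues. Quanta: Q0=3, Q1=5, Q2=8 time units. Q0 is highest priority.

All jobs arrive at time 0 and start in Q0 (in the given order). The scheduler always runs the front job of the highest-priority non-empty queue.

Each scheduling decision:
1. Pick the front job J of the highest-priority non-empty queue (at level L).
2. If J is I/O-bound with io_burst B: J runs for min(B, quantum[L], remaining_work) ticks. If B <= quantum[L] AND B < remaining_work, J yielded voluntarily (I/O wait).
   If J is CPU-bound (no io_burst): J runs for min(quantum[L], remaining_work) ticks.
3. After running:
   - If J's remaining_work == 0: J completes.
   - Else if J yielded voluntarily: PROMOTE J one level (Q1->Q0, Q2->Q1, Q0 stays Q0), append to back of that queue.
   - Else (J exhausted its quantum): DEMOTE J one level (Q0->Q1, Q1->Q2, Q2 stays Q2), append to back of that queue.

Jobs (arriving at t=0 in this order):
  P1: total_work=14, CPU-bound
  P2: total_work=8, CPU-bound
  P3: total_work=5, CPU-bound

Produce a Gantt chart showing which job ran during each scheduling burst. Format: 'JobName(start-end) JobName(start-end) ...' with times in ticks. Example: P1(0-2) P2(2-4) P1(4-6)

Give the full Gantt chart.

Answer: P1(0-3) P2(3-6) P3(6-9) P1(9-14) P2(14-19) P3(19-21) P1(21-27)

Derivation:
t=0-3: P1@Q0 runs 3, rem=11, quantum used, demote→Q1. Q0=[P2,P3] Q1=[P1] Q2=[]
t=3-6: P2@Q0 runs 3, rem=5, quantum used, demote→Q1. Q0=[P3] Q1=[P1,P2] Q2=[]
t=6-9: P3@Q0 runs 3, rem=2, quantum used, demote→Q1. Q0=[] Q1=[P1,P2,P3] Q2=[]
t=9-14: P1@Q1 runs 5, rem=6, quantum used, demote→Q2. Q0=[] Q1=[P2,P3] Q2=[P1]
t=14-19: P2@Q1 runs 5, rem=0, completes. Q0=[] Q1=[P3] Q2=[P1]
t=19-21: P3@Q1 runs 2, rem=0, completes. Q0=[] Q1=[] Q2=[P1]
t=21-27: P1@Q2 runs 6, rem=0, completes. Q0=[] Q1=[] Q2=[]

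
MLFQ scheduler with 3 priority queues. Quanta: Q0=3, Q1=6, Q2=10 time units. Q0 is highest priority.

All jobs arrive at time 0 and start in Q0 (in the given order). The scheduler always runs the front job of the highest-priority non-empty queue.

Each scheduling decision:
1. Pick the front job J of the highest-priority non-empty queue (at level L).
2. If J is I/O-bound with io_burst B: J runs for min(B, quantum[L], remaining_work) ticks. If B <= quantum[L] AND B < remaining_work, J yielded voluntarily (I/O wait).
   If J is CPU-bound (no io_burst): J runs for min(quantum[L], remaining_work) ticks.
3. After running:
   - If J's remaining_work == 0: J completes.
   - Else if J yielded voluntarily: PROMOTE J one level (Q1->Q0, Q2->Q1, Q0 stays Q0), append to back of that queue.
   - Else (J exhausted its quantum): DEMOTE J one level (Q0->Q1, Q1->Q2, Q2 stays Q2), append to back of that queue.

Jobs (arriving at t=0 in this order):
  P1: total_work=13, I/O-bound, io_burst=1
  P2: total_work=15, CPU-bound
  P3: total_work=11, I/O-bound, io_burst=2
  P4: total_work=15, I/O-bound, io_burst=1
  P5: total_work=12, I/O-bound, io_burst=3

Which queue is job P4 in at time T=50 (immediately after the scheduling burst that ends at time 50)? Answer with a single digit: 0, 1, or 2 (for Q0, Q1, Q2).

Answer: 0

Derivation:
t=0-1: P1@Q0 runs 1, rem=12, I/O yield, promote→Q0. Q0=[P2,P3,P4,P5,P1] Q1=[] Q2=[]
t=1-4: P2@Q0 runs 3, rem=12, quantum used, demote→Q1. Q0=[P3,P4,P5,P1] Q1=[P2] Q2=[]
t=4-6: P3@Q0 runs 2, rem=9, I/O yield, promote→Q0. Q0=[P4,P5,P1,P3] Q1=[P2] Q2=[]
t=6-7: P4@Q0 runs 1, rem=14, I/O yield, promote→Q0. Q0=[P5,P1,P3,P4] Q1=[P2] Q2=[]
t=7-10: P5@Q0 runs 3, rem=9, I/O yield, promote→Q0. Q0=[P1,P3,P4,P5] Q1=[P2] Q2=[]
t=10-11: P1@Q0 runs 1, rem=11, I/O yield, promote→Q0. Q0=[P3,P4,P5,P1] Q1=[P2] Q2=[]
t=11-13: P3@Q0 runs 2, rem=7, I/O yield, promote→Q0. Q0=[P4,P5,P1,P3] Q1=[P2] Q2=[]
t=13-14: P4@Q0 runs 1, rem=13, I/O yield, promote→Q0. Q0=[P5,P1,P3,P4] Q1=[P2] Q2=[]
t=14-17: P5@Q0 runs 3, rem=6, I/O yield, promote→Q0. Q0=[P1,P3,P4,P5] Q1=[P2] Q2=[]
t=17-18: P1@Q0 runs 1, rem=10, I/O yield, promote→Q0. Q0=[P3,P4,P5,P1] Q1=[P2] Q2=[]
t=18-20: P3@Q0 runs 2, rem=5, I/O yield, promote→Q0. Q0=[P4,P5,P1,P3] Q1=[P2] Q2=[]
t=20-21: P4@Q0 runs 1, rem=12, I/O yield, promote→Q0. Q0=[P5,P1,P3,P4] Q1=[P2] Q2=[]
t=21-24: P5@Q0 runs 3, rem=3, I/O yield, promote→Q0. Q0=[P1,P3,P4,P5] Q1=[P2] Q2=[]
t=24-25: P1@Q0 runs 1, rem=9, I/O yield, promote→Q0. Q0=[P3,P4,P5,P1] Q1=[P2] Q2=[]
t=25-27: P3@Q0 runs 2, rem=3, I/O yield, promote→Q0. Q0=[P4,P5,P1,P3] Q1=[P2] Q2=[]
t=27-28: P4@Q0 runs 1, rem=11, I/O yield, promote→Q0. Q0=[P5,P1,P3,P4] Q1=[P2] Q2=[]
t=28-31: P5@Q0 runs 3, rem=0, completes. Q0=[P1,P3,P4] Q1=[P2] Q2=[]
t=31-32: P1@Q0 runs 1, rem=8, I/O yield, promote→Q0. Q0=[P3,P4,P1] Q1=[P2] Q2=[]
t=32-34: P3@Q0 runs 2, rem=1, I/O yield, promote→Q0. Q0=[P4,P1,P3] Q1=[P2] Q2=[]
t=34-35: P4@Q0 runs 1, rem=10, I/O yield, promote→Q0. Q0=[P1,P3,P4] Q1=[P2] Q2=[]
t=35-36: P1@Q0 runs 1, rem=7, I/O yield, promote→Q0. Q0=[P3,P4,P1] Q1=[P2] Q2=[]
t=36-37: P3@Q0 runs 1, rem=0, completes. Q0=[P4,P1] Q1=[P2] Q2=[]
t=37-38: P4@Q0 runs 1, rem=9, I/O yield, promote→Q0. Q0=[P1,P4] Q1=[P2] Q2=[]
t=38-39: P1@Q0 runs 1, rem=6, I/O yield, promote→Q0. Q0=[P4,P1] Q1=[P2] Q2=[]
t=39-40: P4@Q0 runs 1, rem=8, I/O yield, promote→Q0. Q0=[P1,P4] Q1=[P2] Q2=[]
t=40-41: P1@Q0 runs 1, rem=5, I/O yield, promote→Q0. Q0=[P4,P1] Q1=[P2] Q2=[]
t=41-42: P4@Q0 runs 1, rem=7, I/O yield, promote→Q0. Q0=[P1,P4] Q1=[P2] Q2=[]
t=42-43: P1@Q0 runs 1, rem=4, I/O yield, promote→Q0. Q0=[P4,P1] Q1=[P2] Q2=[]
t=43-44: P4@Q0 runs 1, rem=6, I/O yield, promote→Q0. Q0=[P1,P4] Q1=[P2] Q2=[]
t=44-45: P1@Q0 runs 1, rem=3, I/O yield, promote→Q0. Q0=[P4,P1] Q1=[P2] Q2=[]
t=45-46: P4@Q0 runs 1, rem=5, I/O yield, promote→Q0. Q0=[P1,P4] Q1=[P2] Q2=[]
t=46-47: P1@Q0 runs 1, rem=2, I/O yield, promote→Q0. Q0=[P4,P1] Q1=[P2] Q2=[]
t=47-48: P4@Q0 runs 1, rem=4, I/O yield, promote→Q0. Q0=[P1,P4] Q1=[P2] Q2=[]
t=48-49: P1@Q0 runs 1, rem=1, I/O yield, promote→Q0. Q0=[P4,P1] Q1=[P2] Q2=[]
t=49-50: P4@Q0 runs 1, rem=3, I/O yield, promote→Q0. Q0=[P1,P4] Q1=[P2] Q2=[]
t=50-51: P1@Q0 runs 1, rem=0, completes. Q0=[P4] Q1=[P2] Q2=[]
t=51-52: P4@Q0 runs 1, rem=2, I/O yield, promote→Q0. Q0=[P4] Q1=[P2] Q2=[]
t=52-53: P4@Q0 runs 1, rem=1, I/O yield, promote→Q0. Q0=[P4] Q1=[P2] Q2=[]
t=53-54: P4@Q0 runs 1, rem=0, completes. Q0=[] Q1=[P2] Q2=[]
t=54-60: P2@Q1 runs 6, rem=6, quantum used, demote→Q2. Q0=[] Q1=[] Q2=[P2]
t=60-66: P2@Q2 runs 6, rem=0, completes. Q0=[] Q1=[] Q2=[]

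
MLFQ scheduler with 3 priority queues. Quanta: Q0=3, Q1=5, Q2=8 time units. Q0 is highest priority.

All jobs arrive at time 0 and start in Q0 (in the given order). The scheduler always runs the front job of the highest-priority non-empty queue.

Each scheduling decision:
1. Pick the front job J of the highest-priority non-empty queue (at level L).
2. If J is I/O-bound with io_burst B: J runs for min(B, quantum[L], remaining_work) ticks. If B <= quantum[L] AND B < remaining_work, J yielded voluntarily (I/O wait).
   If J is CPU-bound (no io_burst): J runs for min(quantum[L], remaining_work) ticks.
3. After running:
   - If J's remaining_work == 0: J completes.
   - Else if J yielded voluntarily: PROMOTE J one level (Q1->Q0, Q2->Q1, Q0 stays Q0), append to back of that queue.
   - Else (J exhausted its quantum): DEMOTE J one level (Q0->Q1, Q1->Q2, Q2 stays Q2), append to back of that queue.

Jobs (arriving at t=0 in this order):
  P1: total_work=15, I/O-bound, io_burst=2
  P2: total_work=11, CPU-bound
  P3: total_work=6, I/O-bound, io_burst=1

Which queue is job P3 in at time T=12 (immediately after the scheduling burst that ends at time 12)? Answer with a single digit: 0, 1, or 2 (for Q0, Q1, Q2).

Answer: 0

Derivation:
t=0-2: P1@Q0 runs 2, rem=13, I/O yield, promote→Q0. Q0=[P2,P3,P1] Q1=[] Q2=[]
t=2-5: P2@Q0 runs 3, rem=8, quantum used, demote→Q1. Q0=[P3,P1] Q1=[P2] Q2=[]
t=5-6: P3@Q0 runs 1, rem=5, I/O yield, promote→Q0. Q0=[P1,P3] Q1=[P2] Q2=[]
t=6-8: P1@Q0 runs 2, rem=11, I/O yield, promote→Q0. Q0=[P3,P1] Q1=[P2] Q2=[]
t=8-9: P3@Q0 runs 1, rem=4, I/O yield, promote→Q0. Q0=[P1,P3] Q1=[P2] Q2=[]
t=9-11: P1@Q0 runs 2, rem=9, I/O yield, promote→Q0. Q0=[P3,P1] Q1=[P2] Q2=[]
t=11-12: P3@Q0 runs 1, rem=3, I/O yield, promote→Q0. Q0=[P1,P3] Q1=[P2] Q2=[]
t=12-14: P1@Q0 runs 2, rem=7, I/O yield, promote→Q0. Q0=[P3,P1] Q1=[P2] Q2=[]
t=14-15: P3@Q0 runs 1, rem=2, I/O yield, promote→Q0. Q0=[P1,P3] Q1=[P2] Q2=[]
t=15-17: P1@Q0 runs 2, rem=5, I/O yield, promote→Q0. Q0=[P3,P1] Q1=[P2] Q2=[]
t=17-18: P3@Q0 runs 1, rem=1, I/O yield, promote→Q0. Q0=[P1,P3] Q1=[P2] Q2=[]
t=18-20: P1@Q0 runs 2, rem=3, I/O yield, promote→Q0. Q0=[P3,P1] Q1=[P2] Q2=[]
t=20-21: P3@Q0 runs 1, rem=0, completes. Q0=[P1] Q1=[P2] Q2=[]
t=21-23: P1@Q0 runs 2, rem=1, I/O yield, promote→Q0. Q0=[P1] Q1=[P2] Q2=[]
t=23-24: P1@Q0 runs 1, rem=0, completes. Q0=[] Q1=[P2] Q2=[]
t=24-29: P2@Q1 runs 5, rem=3, quantum used, demote→Q2. Q0=[] Q1=[] Q2=[P2]
t=29-32: P2@Q2 runs 3, rem=0, completes. Q0=[] Q1=[] Q2=[]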